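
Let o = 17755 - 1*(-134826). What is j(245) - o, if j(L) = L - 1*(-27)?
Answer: -152309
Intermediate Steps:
o = 152581 (o = 17755 + 134826 = 152581)
j(L) = 27 + L (j(L) = L + 27 = 27 + L)
j(245) - o = (27 + 245) - 1*152581 = 272 - 152581 = -152309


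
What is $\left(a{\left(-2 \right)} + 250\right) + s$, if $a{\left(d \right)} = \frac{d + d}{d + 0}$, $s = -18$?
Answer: $234$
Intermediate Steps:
$a{\left(d \right)} = 2$ ($a{\left(d \right)} = \frac{2 d}{d} = 2$)
$\left(a{\left(-2 \right)} + 250\right) + s = \left(2 + 250\right) - 18 = 252 - 18 = 234$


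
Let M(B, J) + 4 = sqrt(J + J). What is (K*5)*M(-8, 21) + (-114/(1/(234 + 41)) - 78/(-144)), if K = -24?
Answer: -740867/24 - 120*sqrt(42) ≈ -31647.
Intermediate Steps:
M(B, J) = -4 + sqrt(2)*sqrt(J) (M(B, J) = -4 + sqrt(J + J) = -4 + sqrt(2*J) = -4 + sqrt(2)*sqrt(J))
(K*5)*M(-8, 21) + (-114/(1/(234 + 41)) - 78/(-144)) = (-24*5)*(-4 + sqrt(2)*sqrt(21)) + (-114/(1/(234 + 41)) - 78/(-144)) = -120*(-4 + sqrt(42)) + (-114/(1/275) - 78*(-1/144)) = (480 - 120*sqrt(42)) + (-114/1/275 + 13/24) = (480 - 120*sqrt(42)) + (-114*275 + 13/24) = (480 - 120*sqrt(42)) + (-31350 + 13/24) = (480 - 120*sqrt(42)) - 752387/24 = -740867/24 - 120*sqrt(42)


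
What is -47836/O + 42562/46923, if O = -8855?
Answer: 2621495138/415503165 ≈ 6.3092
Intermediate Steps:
-47836/O + 42562/46923 = -47836/(-8855) + 42562/46923 = -47836*(-1/8855) + 42562*(1/46923) = 47836/8855 + 42562/46923 = 2621495138/415503165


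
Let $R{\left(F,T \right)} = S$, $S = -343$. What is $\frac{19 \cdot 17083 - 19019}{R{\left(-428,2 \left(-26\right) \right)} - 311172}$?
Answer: $- \frac{305558}{311515} \approx -0.98088$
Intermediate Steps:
$R{\left(F,T \right)} = -343$
$\frac{19 \cdot 17083 - 19019}{R{\left(-428,2 \left(-26\right) \right)} - 311172} = \frac{19 \cdot 17083 - 19019}{-343 - 311172} = \frac{324577 - 19019}{-311515} = 305558 \left(- \frac{1}{311515}\right) = - \frac{305558}{311515}$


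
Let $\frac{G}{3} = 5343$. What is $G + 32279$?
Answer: $48308$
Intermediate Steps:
$G = 16029$ ($G = 3 \cdot 5343 = 16029$)
$G + 32279 = 16029 + 32279 = 48308$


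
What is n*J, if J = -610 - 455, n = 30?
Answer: -31950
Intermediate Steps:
J = -1065
n*J = 30*(-1065) = -31950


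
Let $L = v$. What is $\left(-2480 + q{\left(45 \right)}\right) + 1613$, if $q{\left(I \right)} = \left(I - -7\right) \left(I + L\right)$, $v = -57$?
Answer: $-1491$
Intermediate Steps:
$L = -57$
$q{\left(I \right)} = \left(-57 + I\right) \left(7 + I\right)$ ($q{\left(I \right)} = \left(I - -7\right) \left(I - 57\right) = \left(I + \left(-15 + 22\right)\right) \left(-57 + I\right) = \left(I + 7\right) \left(-57 + I\right) = \left(7 + I\right) \left(-57 + I\right) = \left(-57 + I\right) \left(7 + I\right)$)
$\left(-2480 + q{\left(45 \right)}\right) + 1613 = \left(-2480 - \left(2649 - 2025\right)\right) + 1613 = \left(-2480 - 624\right) + 1613 = -3104 + 1613 = -1491$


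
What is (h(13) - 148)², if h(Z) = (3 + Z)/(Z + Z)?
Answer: 3671056/169 ≈ 21722.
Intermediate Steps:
h(Z) = (3 + Z)/(2*Z) (h(Z) = (3 + Z)/((2*Z)) = (3 + Z)*(1/(2*Z)) = (3 + Z)/(2*Z))
(h(13) - 148)² = ((½)*(3 + 13)/13 - 148)² = ((½)*(1/13)*16 - 148)² = (8/13 - 148)² = (-1916/13)² = 3671056/169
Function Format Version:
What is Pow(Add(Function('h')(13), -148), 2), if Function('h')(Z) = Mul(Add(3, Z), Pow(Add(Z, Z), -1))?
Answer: Rational(3671056, 169) ≈ 21722.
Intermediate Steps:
Function('h')(Z) = Mul(Rational(1, 2), Pow(Z, -1), Add(3, Z)) (Function('h')(Z) = Mul(Add(3, Z), Pow(Mul(2, Z), -1)) = Mul(Add(3, Z), Mul(Rational(1, 2), Pow(Z, -1))) = Mul(Rational(1, 2), Pow(Z, -1), Add(3, Z)))
Pow(Add(Function('h')(13), -148), 2) = Pow(Add(Mul(Rational(1, 2), Pow(13, -1), Add(3, 13)), -148), 2) = Pow(Add(Mul(Rational(1, 2), Rational(1, 13), 16), -148), 2) = Pow(Add(Rational(8, 13), -148), 2) = Pow(Rational(-1916, 13), 2) = Rational(3671056, 169)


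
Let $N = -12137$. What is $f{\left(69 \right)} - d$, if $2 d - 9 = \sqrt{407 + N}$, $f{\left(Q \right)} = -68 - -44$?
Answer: $- \frac{57}{2} - \frac{i \sqrt{11730}}{2} \approx -28.5 - 54.153 i$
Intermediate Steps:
$f{\left(Q \right)} = -24$ ($f{\left(Q \right)} = -68 + 44 = -24$)
$d = \frac{9}{2} + \frac{i \sqrt{11730}}{2}$ ($d = \frac{9}{2} + \frac{\sqrt{407 - 12137}}{2} = \frac{9}{2} + \frac{\sqrt{-11730}}{2} = \frac{9}{2} + \frac{i \sqrt{11730}}{2} \approx 4.5 + 54.153 i$)
$f{\left(69 \right)} - d = -24 - \left(\frac{9}{2} + \frac{i \sqrt{11730}}{2}\right) = - \frac{57}{2} - \frac{i \sqrt{11730}}{2}$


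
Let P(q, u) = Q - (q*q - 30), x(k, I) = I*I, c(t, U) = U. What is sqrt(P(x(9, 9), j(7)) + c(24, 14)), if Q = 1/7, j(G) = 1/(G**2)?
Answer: I*sqrt(319326)/7 ≈ 80.727*I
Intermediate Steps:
j(G) = G**(-2)
Q = 1/7 ≈ 0.14286
x(k, I) = I**2
P(q, u) = 211/7 - q**2 (P(q, u) = 1/7 - (q*q - 30) = 1/7 - (q**2 - 30) = 1/7 - (-30 + q**2) = 1/7 + (30 - q**2) = 211/7 - q**2)
sqrt(P(x(9, 9), j(7)) + c(24, 14)) = sqrt((211/7 - (9**2)**2) + 14) = sqrt((211/7 - 1*81**2) + 14) = sqrt((211/7 - 1*6561) + 14) = sqrt((211/7 - 6561) + 14) = sqrt(-45716/7 + 14) = sqrt(-45618/7) = I*sqrt(319326)/7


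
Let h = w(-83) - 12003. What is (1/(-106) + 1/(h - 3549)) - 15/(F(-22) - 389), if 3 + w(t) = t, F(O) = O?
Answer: 1532803/56773759 ≈ 0.026998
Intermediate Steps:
w(t) = -3 + t
h = -12089 (h = (-3 - 83) - 12003 = -86 - 12003 = -12089)
(1/(-106) + 1/(h - 3549)) - 15/(F(-22) - 389) = (1/(-106) + 1/(-12089 - 3549)) - 15/(-22 - 389) = (-1/106 + 1/(-15638)) - 15/(-411) = (-1/106 - 1/15638) - 1/411*(-15) = -3936/414407 + 5/137 = 1532803/56773759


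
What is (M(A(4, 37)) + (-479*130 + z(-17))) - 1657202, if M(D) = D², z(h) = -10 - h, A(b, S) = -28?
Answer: -1718681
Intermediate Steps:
(M(A(4, 37)) + (-479*130 + z(-17))) - 1657202 = ((-28)² + (-479*130 + (-10 - 1*(-17)))) - 1657202 = (784 + (-62270 + (-10 + 17))) - 1657202 = (784 + (-62270 + 7)) - 1657202 = (784 - 62263) - 1657202 = -61479 - 1657202 = -1718681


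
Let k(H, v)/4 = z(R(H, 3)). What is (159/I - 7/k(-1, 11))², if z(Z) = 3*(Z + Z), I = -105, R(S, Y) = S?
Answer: 1054729/705600 ≈ 1.4948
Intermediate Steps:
z(Z) = 6*Z (z(Z) = 3*(2*Z) = 6*Z)
k(H, v) = 24*H (k(H, v) = 4*(6*H) = 24*H)
(159/I - 7/k(-1, 11))² = (159/(-105) - 7/(24*(-1)))² = (159*(-1/105) - 7/(-24))² = (-53/35 - 7*(-1/24))² = (-53/35 + 7/24)² = (-1027/840)² = 1054729/705600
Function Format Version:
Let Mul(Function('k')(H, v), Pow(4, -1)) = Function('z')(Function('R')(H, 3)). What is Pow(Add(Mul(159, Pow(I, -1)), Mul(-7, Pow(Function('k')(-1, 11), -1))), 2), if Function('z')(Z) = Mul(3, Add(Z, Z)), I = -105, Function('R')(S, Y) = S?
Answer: Rational(1054729, 705600) ≈ 1.4948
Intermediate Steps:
Function('z')(Z) = Mul(6, Z) (Function('z')(Z) = Mul(3, Mul(2, Z)) = Mul(6, Z))
Function('k')(H, v) = Mul(24, H) (Function('k')(H, v) = Mul(4, Mul(6, H)) = Mul(24, H))
Pow(Add(Mul(159, Pow(I, -1)), Mul(-7, Pow(Function('k')(-1, 11), -1))), 2) = Pow(Add(Mul(159, Pow(-105, -1)), Mul(-7, Pow(Mul(24, -1), -1))), 2) = Pow(Add(Mul(159, Rational(-1, 105)), Mul(-7, Pow(-24, -1))), 2) = Pow(Add(Rational(-53, 35), Mul(-7, Rational(-1, 24))), 2) = Pow(Add(Rational(-53, 35), Rational(7, 24)), 2) = Pow(Rational(-1027, 840), 2) = Rational(1054729, 705600)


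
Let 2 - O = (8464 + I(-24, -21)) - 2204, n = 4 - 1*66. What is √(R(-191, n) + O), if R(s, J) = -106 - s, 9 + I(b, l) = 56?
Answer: 2*I*√1555 ≈ 78.867*I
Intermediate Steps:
n = -62 (n = 4 - 66 = -62)
I(b, l) = 47 (I(b, l) = -9 + 56 = 47)
O = -6305 (O = 2 - ((8464 + 47) - 2204) = 2 - (8511 - 2204) = 2 - 1*6307 = 2 - 6307 = -6305)
√(R(-191, n) + O) = √((-106 - 1*(-191)) - 6305) = √((-106 + 191) - 6305) = √(85 - 6305) = √(-6220) = 2*I*√1555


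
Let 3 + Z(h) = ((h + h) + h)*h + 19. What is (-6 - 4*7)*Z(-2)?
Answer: -952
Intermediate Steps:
Z(h) = 16 + 3*h² (Z(h) = -3 + (((h + h) + h)*h + 19) = -3 + ((2*h + h)*h + 19) = -3 + ((3*h)*h + 19) = -3 + (3*h² + 19) = -3 + (19 + 3*h²) = 16 + 3*h²)
(-6 - 4*7)*Z(-2) = (-6 - 4*7)*(16 + 3*(-2)²) = (-6 - 28)*(16 + 3*4) = -34*(16 + 12) = -34*28 = -952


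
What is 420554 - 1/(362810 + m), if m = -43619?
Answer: 134237051813/319191 ≈ 4.2055e+5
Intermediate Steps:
420554 - 1/(362810 + m) = 420554 - 1/(362810 - 43619) = 420554 - 1/319191 = 134237051813/319191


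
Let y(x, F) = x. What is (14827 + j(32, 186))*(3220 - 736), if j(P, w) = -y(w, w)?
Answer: 36368244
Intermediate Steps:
j(P, w) = -w
(14827 + j(32, 186))*(3220 - 736) = (14827 - 1*186)*(3220 - 736) = (14827 - 186)*2484 = 14641*2484 = 36368244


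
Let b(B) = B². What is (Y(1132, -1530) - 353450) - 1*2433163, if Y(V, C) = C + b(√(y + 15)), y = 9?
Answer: -2788119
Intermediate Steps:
Y(V, C) = 24 + C (Y(V, C) = C + (√(9 + 15))² = C + (√24)² = C + (2*√6)² = C + 24 = 24 + C)
(Y(1132, -1530) - 353450) - 1*2433163 = ((24 - 1530) - 353450) - 1*2433163 = (-1506 - 353450) - 2433163 = -354956 - 2433163 = -2788119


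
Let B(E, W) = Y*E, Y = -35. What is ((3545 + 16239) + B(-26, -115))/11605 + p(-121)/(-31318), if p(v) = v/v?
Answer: 648083087/363445390 ≈ 1.7832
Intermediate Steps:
p(v) = 1
B(E, W) = -35*E
((3545 + 16239) + B(-26, -115))/11605 + p(-121)/(-31318) = ((3545 + 16239) - 35*(-26))/11605 + 1/(-31318) = (19784 + 910)*(1/11605) + 1*(-1/31318) = 20694*(1/11605) - 1/31318 = 20694/11605 - 1/31318 = 648083087/363445390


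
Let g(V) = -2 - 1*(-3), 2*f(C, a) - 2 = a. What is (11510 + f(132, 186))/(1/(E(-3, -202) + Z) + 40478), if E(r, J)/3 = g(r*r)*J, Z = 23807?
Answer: 269224404/939130079 ≈ 0.28667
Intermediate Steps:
f(C, a) = 1 + a/2
g(V) = 1 (g(V) = -2 + 3 = 1)
E(r, J) = 3*J (E(r, J) = 3*(1*J) = 3*J)
(11510 + f(132, 186))/(1/(E(-3, -202) + Z) + 40478) = (11510 + (1 + (½)*186))/(1/(3*(-202) + 23807) + 40478) = (11510 + (1 + 93))/(1/(-606 + 23807) + 40478) = (11510 + 94)/(1/23201 + 40478) = 11604/(1/23201 + 40478) = 11604/(939130079/23201) = 11604*(23201/939130079) = 269224404/939130079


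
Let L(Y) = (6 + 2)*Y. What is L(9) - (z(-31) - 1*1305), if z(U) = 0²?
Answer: 1377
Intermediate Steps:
z(U) = 0
L(Y) = 8*Y
L(9) - (z(-31) - 1*1305) = 8*9 - (0 - 1*1305) = 72 - (0 - 1305) = 72 - 1*(-1305) = 72 + 1305 = 1377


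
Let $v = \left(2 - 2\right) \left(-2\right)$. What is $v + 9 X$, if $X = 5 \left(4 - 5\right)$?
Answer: $-45$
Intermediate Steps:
$X = -5$ ($X = 5 \left(-1\right) = -5$)
$v = 0$ ($v = 0 \left(-2\right) = 0$)
$v + 9 X = 0 + 9 \left(-5\right) = 0 - 45 = -45$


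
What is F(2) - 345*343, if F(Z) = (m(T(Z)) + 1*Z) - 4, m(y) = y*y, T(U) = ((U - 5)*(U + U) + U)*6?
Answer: -114737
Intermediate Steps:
T(U) = 6*U + 12*U*(-5 + U) (T(U) = ((-5 + U)*(2*U) + U)*6 = (2*U*(-5 + U) + U)*6 = (U + 2*U*(-5 + U))*6 = 6*U + 12*U*(-5 + U))
m(y) = y**2
F(Z) = -4 + Z + 36*Z**2*(-9 + 2*Z)**2 (F(Z) = ((6*Z*(-9 + 2*Z))**2 + 1*Z) - 4 = (36*Z**2*(-9 + 2*Z)**2 + Z) - 4 = (Z + 36*Z**2*(-9 + 2*Z)**2) - 4 = -4 + Z + 36*Z**2*(-9 + 2*Z)**2)
F(2) - 345*343 = (-4 + 2 + 36*2**2*(-9 + 2*2)**2) - 345*343 = (-4 + 2 + 36*4*(-9 + 4)**2) - 118335 = (-4 + 2 + 36*4*(-5)**2) - 118335 = (-4 + 2 + 36*4*25) - 118335 = (-4 + 2 + 3600) - 118335 = 3598 - 118335 = -114737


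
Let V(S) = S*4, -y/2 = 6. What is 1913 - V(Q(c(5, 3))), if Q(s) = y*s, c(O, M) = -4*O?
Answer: 953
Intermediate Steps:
y = -12 (y = -2*6 = -12)
Q(s) = -12*s
V(S) = 4*S
1913 - V(Q(c(5, 3))) = 1913 - 4*(-(-48)*5) = 1913 - 4*(-12*(-20)) = 1913 - 4*240 = 1913 - 1*960 = 1913 - 960 = 953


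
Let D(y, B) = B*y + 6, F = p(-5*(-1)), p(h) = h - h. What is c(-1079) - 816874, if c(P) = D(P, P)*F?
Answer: -816874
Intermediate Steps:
p(h) = 0
F = 0
D(y, B) = 6 + B*y
c(P) = 0 (c(P) = (6 + P*P)*0 = (6 + P²)*0 = 0)
c(-1079) - 816874 = 0 - 816874 = -816874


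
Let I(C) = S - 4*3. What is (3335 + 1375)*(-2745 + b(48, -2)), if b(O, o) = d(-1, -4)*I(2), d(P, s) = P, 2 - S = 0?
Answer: -12881850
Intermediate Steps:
S = 2 (S = 2 - 1*0 = 2 + 0 = 2)
I(C) = -10 (I(C) = 2 - 4*3 = 2 - 12 = -10)
b(O, o) = 10 (b(O, o) = -1*(-10) = 10)
(3335 + 1375)*(-2745 + b(48, -2)) = (3335 + 1375)*(-2745 + 10) = 4710*(-2735) = -12881850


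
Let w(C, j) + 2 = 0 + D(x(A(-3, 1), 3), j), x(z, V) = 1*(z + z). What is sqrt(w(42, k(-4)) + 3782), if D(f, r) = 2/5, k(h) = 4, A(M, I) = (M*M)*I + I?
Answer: sqrt(94510)/5 ≈ 61.485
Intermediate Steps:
A(M, I) = I + I*M**2 (A(M, I) = M**2*I + I = I*M**2 + I = I + I*M**2)
x(z, V) = 2*z (x(z, V) = 1*(2*z) = 2*z)
D(f, r) = 2/5 (D(f, r) = 2*(1/5) = 2/5)
w(C, j) = -8/5 (w(C, j) = -2 + (0 + 2/5) = -2 + 2/5 = -8/5)
sqrt(w(42, k(-4)) + 3782) = sqrt(-8/5 + 3782) = sqrt(18902/5) = sqrt(94510)/5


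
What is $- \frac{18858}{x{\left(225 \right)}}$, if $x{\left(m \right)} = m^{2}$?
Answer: $- \frac{6286}{16875} \approx -0.3725$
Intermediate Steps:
$- \frac{18858}{x{\left(225 \right)}} = - \frac{18858}{225^{2}} = - \frac{18858}{50625} = \left(-18858\right) \frac{1}{50625} = - \frac{6286}{16875}$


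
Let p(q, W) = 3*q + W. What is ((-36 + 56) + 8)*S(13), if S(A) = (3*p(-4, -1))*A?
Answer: -14196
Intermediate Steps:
p(q, W) = W + 3*q
S(A) = -39*A (S(A) = (3*(-1 + 3*(-4)))*A = (3*(-1 - 12))*A = (3*(-13))*A = -39*A)
((-36 + 56) + 8)*S(13) = ((-36 + 56) + 8)*(-39*13) = (20 + 8)*(-507) = 28*(-507) = -14196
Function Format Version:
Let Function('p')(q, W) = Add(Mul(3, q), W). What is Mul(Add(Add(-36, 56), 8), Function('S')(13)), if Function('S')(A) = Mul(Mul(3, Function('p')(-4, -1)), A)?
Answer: -14196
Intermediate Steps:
Function('p')(q, W) = Add(W, Mul(3, q))
Function('S')(A) = Mul(-39, A) (Function('S')(A) = Mul(Mul(3, Add(-1, Mul(3, -4))), A) = Mul(Mul(3, Add(-1, -12)), A) = Mul(Mul(3, -13), A) = Mul(-39, A))
Mul(Add(Add(-36, 56), 8), Function('S')(13)) = Mul(Add(Add(-36, 56), 8), Mul(-39, 13)) = Mul(Add(20, 8), -507) = Mul(28, -507) = -14196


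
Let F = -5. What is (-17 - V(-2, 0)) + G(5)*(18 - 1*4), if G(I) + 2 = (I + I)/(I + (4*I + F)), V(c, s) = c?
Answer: -36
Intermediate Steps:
G(I) = -2 + 2*I/(-5 + 5*I) (G(I) = -2 + (I + I)/(I + (4*I - 5)) = -2 + (2*I)/(I + (-5 + 4*I)) = -2 + (2*I)/(-5 + 5*I) = -2 + 2*I/(-5 + 5*I))
(-17 - V(-2, 0)) + G(5)*(18 - 1*4) = (-17 - 1*(-2)) + (2*(5 - 4*5)/(5*(-1 + 5)))*(18 - 1*4) = (-17 + 2) + ((2/5)*(5 - 20)/4)*(18 - 4) = -15 + ((2/5)*(1/4)*(-15))*14 = -15 - 3/2*14 = -15 - 21 = -36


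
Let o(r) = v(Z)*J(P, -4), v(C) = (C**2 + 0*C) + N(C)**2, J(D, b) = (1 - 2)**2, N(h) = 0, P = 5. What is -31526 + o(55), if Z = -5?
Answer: -31501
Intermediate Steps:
J(D, b) = 1 (J(D, b) = (-1)**2 = 1)
v(C) = C**2 (v(C) = (C**2 + 0*C) + 0**2 = (C**2 + 0) + 0 = C**2 + 0 = C**2)
o(r) = 25 (o(r) = (-5)**2*1 = 25*1 = 25)
-31526 + o(55) = -31526 + 25 = -31501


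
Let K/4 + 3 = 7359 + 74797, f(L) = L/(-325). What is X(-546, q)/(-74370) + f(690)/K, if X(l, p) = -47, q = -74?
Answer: 4968233/7942634193 ≈ 0.00062551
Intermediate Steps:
f(L) = -L/325 (f(L) = L*(-1/325) = -L/325)
K = 328612 (K = -12 + 4*(7359 + 74797) = -12 + 4*82156 = -12 + 328624 = 328612)
X(-546, q)/(-74370) + f(690)/K = -47/(-74370) - 1/325*690/328612 = -47*(-1/74370) - 138/65*1/328612 = 47/74370 - 69/10679890 = 4968233/7942634193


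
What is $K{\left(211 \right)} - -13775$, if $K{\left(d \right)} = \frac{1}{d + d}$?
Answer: $\frac{5813051}{422} \approx 13775.0$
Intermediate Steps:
$K{\left(d \right)} = \frac{1}{2 d}$
$K{\left(211 \right)} - -13775 = \frac{1}{2 \cdot 211} - -13775 = \frac{1}{2} \cdot \frac{1}{211} + 13775 = \frac{1}{422} + 13775 = \frac{5813051}{422}$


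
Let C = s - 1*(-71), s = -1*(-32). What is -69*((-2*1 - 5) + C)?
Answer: -6624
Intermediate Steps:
s = 32
C = 103 (C = 32 - 1*(-71) = 32 + 71 = 103)
-69*((-2*1 - 5) + C) = -69*((-2*1 - 5) + 103) = -69*((-2 - 5) + 103) = -69*(-7 + 103) = -69*96 = -6624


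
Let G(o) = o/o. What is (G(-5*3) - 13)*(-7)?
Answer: 84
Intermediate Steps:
G(o) = 1
(G(-5*3) - 13)*(-7) = (1 - 13)*(-7) = -12*(-7) = 84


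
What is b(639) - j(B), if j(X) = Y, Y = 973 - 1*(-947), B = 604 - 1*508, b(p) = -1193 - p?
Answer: -3752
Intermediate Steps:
B = 96 (B = 604 - 508 = 96)
Y = 1920 (Y = 973 + 947 = 1920)
j(X) = 1920
b(639) - j(B) = (-1193 - 1*639) - 1*1920 = (-1193 - 639) - 1920 = -1832 - 1920 = -3752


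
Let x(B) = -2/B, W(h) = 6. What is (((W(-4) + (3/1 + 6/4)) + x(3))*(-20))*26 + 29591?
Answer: 73433/3 ≈ 24478.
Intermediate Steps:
(((W(-4) + (3/1 + 6/4)) + x(3))*(-20))*26 + 29591 = (((6 + (3/1 + 6/4)) - 2/3)*(-20))*26 + 29591 = (((6 + (3*1 + 6*(¼))) - 2*⅓)*(-20))*26 + 29591 = (((6 + (3 + 3/2)) - ⅔)*(-20))*26 + 29591 = (((6 + 9/2) - ⅔)*(-20))*26 + 29591 = ((21/2 - ⅔)*(-20))*26 + 29591 = ((59/6)*(-20))*26 + 29591 = -590/3*26 + 29591 = -15340/3 + 29591 = 73433/3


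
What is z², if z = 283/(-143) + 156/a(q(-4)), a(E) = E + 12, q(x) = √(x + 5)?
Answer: 2053489/20449 ≈ 100.42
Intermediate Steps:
q(x) = √(5 + x)
a(E) = 12 + E
z = 1433/143 (z = 283/(-143) + 156/(12 + √(5 - 4)) = 283*(-1/143) + 156/(12 + √1) = -283/143 + 156/(12 + 1) = -283/143 + 156/13 = -283/143 + 156*(1/13) = -283/143 + 12 = 1433/143 ≈ 10.021)
z² = (1433/143)² = 2053489/20449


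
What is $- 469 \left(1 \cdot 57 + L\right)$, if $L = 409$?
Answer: $-218554$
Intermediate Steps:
$- 469 \left(1 \cdot 57 + L\right) = - 469 \left(1 \cdot 57 + 409\right) = - 469 \left(57 + 409\right) = \left(-469\right) 466 = -218554$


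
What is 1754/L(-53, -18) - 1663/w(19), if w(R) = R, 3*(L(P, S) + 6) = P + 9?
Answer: -101542/589 ≈ -172.40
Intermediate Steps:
L(P, S) = -3 + P/3 (L(P, S) = -6 + (P + 9)/3 = -6 + (9 + P)/3 = -6 + (3 + P/3) = -3 + P/3)
1754/L(-53, -18) - 1663/w(19) = 1754/(-3 + (⅓)*(-53)) - 1663/19 = 1754/(-3 - 53/3) - 1663*1/19 = 1754/(-62/3) - 1663/19 = 1754*(-3/62) - 1663/19 = -2631/31 - 1663/19 = -101542/589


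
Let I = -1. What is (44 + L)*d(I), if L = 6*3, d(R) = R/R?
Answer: 62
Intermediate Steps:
d(R) = 1
L = 18
(44 + L)*d(I) = (44 + 18)*1 = 62*1 = 62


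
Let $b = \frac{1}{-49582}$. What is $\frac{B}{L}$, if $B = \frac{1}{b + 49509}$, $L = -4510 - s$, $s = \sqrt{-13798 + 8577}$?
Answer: $- \frac{20328620}{4540253024836007} + \frac{49582 i \sqrt{5221}}{49942783273196077} \approx -4.4774 \cdot 10^{-9} + 7.1735 \cdot 10^{-11} i$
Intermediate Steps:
$b = - \frac{1}{49582} \approx -2.0169 \cdot 10^{-5}$
$s = i \sqrt{5221}$ ($s = \sqrt{-5221} = i \sqrt{5221} \approx 72.256 i$)
$L = -4510 - i \sqrt{5221} \approx -4510.0 - 72.256 i$
$B = \frac{49582}{2454755237}$ ($B = \frac{1}{- \frac{1}{49582} + 49509} = \frac{1}{\frac{2454755237}{49582}} = \frac{49582}{2454755237} \approx 2.0198 \cdot 10^{-5}$)
$\frac{B}{L} = \frac{49582}{2454755237 \left(-4510 - i \sqrt{5221}\right)}$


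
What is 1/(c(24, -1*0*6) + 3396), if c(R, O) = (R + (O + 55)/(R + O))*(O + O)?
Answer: 1/3396 ≈ 0.00029446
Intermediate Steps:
c(R, O) = 2*O*(R + (55 + O)/(O + R)) (c(R, O) = (R + (55 + O)/(O + R))*(2*O) = 2*O*(R + (55 + O)/(O + R)))
1/(c(24, -1*0*6) + 3396) = 1/(2*(-1*0*6)*(55 - 1*0*6 + 24² + (-1*0*6)*24)/(-1*0*6 + 24) + 3396) = 1/(2*(0*6)*(55 + 0*6 + 576 + (0*6)*24)/(0*6 + 24) + 3396) = 1/(2*0*(55 + 0 + 576 + 0*24)/(0 + 24) + 3396) = 1/(2*0*(55 + 0 + 576 + 0)/24 + 3396) = 1/(2*0*(1/24)*631 + 3396) = 1/(0 + 3396) = 1/3396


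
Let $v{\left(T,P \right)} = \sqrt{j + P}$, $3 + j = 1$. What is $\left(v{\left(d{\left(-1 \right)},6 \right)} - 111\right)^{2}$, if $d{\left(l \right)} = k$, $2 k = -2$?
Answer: $11881$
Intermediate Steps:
$k = -1$ ($k = \frac{1}{2} \left(-2\right) = -1$)
$d{\left(l \right)} = -1$
$j = -2$ ($j = -3 + 1 = -2$)
$v{\left(T,P \right)} = \sqrt{-2 + P}$
$\left(v{\left(d{\left(-1 \right)},6 \right)} - 111\right)^{2} = \left(\sqrt{-2 + 6} - 111\right)^{2} = \left(\sqrt{4} - 111\right)^{2} = \left(2 - 111\right)^{2} = \left(-109\right)^{2} = 11881$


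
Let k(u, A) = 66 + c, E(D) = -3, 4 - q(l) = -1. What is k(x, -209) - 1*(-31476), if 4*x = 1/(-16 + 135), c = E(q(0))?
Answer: 31539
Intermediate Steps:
q(l) = 5 (q(l) = 4 - 1*(-1) = 4 + 1 = 5)
c = -3
x = 1/476 (x = 1/(4*(-16 + 135)) = (1/4)/119 = (1/4)*(1/119) = 1/476 ≈ 0.0021008)
k(u, A) = 63 (k(u, A) = 66 - 3 = 63)
k(x, -209) - 1*(-31476) = 63 - 1*(-31476) = 63 + 31476 = 31539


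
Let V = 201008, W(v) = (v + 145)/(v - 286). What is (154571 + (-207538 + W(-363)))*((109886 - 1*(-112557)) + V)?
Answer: -14556282684615/649 ≈ -2.2429e+10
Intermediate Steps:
W(v) = (145 + v)/(-286 + v)
(154571 + (-207538 + W(-363)))*((109886 - 1*(-112557)) + V) = (154571 + (-207538 + (145 - 363)/(-286 - 363)))*((109886 - 1*(-112557)) + 201008) = (154571 + (-207538 - 218/(-649)))*((109886 + 112557) + 201008) = (154571 + (-207538 - 1/649*(-218)))*(222443 + 201008) = (154571 + (-207538 + 218/649))*423451 = (154571 - 134691944/649)*423451 = -34375365/649*423451 = -14556282684615/649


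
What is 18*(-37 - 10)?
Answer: -846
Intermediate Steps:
18*(-37 - 10) = 18*(-47) = -846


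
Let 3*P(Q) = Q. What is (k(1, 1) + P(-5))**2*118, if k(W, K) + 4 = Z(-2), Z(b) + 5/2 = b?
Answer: 219539/18 ≈ 12197.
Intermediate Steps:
Z(b) = -5/2 + b
k(W, K) = -17/2 (k(W, K) = -4 + (-5/2 - 2) = -4 - 9/2 = -17/2)
P(Q) = Q/3
(k(1, 1) + P(-5))**2*118 = (-17/2 + (1/3)*(-5))**2*118 = (-17/2 - 5/3)**2*118 = (-61/6)**2*118 = (3721/36)*118 = 219539/18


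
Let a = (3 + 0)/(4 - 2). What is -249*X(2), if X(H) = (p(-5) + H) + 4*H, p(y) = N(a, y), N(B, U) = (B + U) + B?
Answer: -1992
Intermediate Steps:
a = 3/2 ≈ 1.5000
N(B, U) = U + 2*B
p(y) = 3 + y (p(y) = y + 2*(3/2) = y + 3 = 3 + y)
X(H) = -2 + 5*H (X(H) = ((3 - 5) + H) + 4*H = (-2 + H) + 4*H = -2 + 5*H)
-249*X(2) = -249*(-2 + 5*2) = -249*(-2 + 10) = -249*8 = -1992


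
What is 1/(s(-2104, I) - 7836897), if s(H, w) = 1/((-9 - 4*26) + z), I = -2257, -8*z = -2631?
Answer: -1727/13534321111 ≈ -1.2760e-7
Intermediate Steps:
z = 2631/8 (z = -1/8*(-2631) = 2631/8 ≈ 328.88)
s(H, w) = 8/1727 (s(H, w) = 1/((-9 - 4*26) + 2631/8) = 1/((-9 - 104) + 2631/8) = 1/(-113 + 2631/8) = 1/(1727/8) = 8/1727)
1/(s(-2104, I) - 7836897) = 1/(8/1727 - 7836897) = 1/(-13534321111/1727) = -1727/13534321111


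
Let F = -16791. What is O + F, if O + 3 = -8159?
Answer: -24953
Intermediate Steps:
O = -8162 (O = -3 - 8159 = -8162)
O + F = -8162 - 16791 = -24953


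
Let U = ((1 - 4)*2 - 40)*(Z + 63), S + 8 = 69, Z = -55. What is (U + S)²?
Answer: 94249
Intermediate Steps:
S = 61 (S = -8 + 69 = 61)
U = -368 (U = ((1 - 4)*2 - 40)*(-55 + 63) = (-3*2 - 40)*8 = (-6 - 40)*8 = -46*8 = -368)
(U + S)² = (-368 + 61)² = (-307)² = 94249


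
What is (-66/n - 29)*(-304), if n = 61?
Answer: 557840/61 ≈ 9144.9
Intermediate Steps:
(-66/n - 29)*(-304) = (-66/61 - 29)*(-304) = -1835/61*(-304) = 557840/61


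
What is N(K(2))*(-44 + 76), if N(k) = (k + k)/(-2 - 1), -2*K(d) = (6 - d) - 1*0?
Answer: 128/3 ≈ 42.667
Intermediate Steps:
K(d) = -3 + d/2 (K(d) = -((6 - d) - 1*0)/2 = -((6 - d) + 0)/2 = -(6 - d)/2 = -3 + d/2)
N(k) = -2*k/3 (N(k) = (2*k)/(-3) = (2*k)*(-⅓) = -2*k/3)
N(K(2))*(-44 + 76) = (-2*(-3 + (½)*2)/3)*(-44 + 76) = -2*(-3 + 1)/3*32 = -⅔*(-2)*32 = (4/3)*32 = 128/3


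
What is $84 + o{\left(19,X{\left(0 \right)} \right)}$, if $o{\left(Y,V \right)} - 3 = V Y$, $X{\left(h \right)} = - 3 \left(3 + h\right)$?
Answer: $-84$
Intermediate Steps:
$X{\left(h \right)} = -9 - 3 h$
$o{\left(Y,V \right)} = 3 + V Y$
$84 + o{\left(19,X{\left(0 \right)} \right)} = 84 + \left(3 + \left(-9 - 0\right) 19\right) = 84 + \left(3 + \left(-9 + 0\right) 19\right) = 84 + \left(3 - 171\right) = 84 - 168 = -84$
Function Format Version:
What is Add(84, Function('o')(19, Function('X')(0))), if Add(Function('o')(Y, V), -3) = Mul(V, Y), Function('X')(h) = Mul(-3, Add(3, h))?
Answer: -84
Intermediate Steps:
Function('X')(h) = Add(-9, Mul(-3, h))
Function('o')(Y, V) = Add(3, Mul(V, Y))
Add(84, Function('o')(19, Function('X')(0))) = Add(84, Add(3, Mul(Add(-9, Mul(-3, 0)), 19))) = Add(84, Add(3, Mul(Add(-9, 0), 19))) = Add(84, Add(3, Mul(-9, 19))) = Add(84, Add(3, -171)) = Add(84, -168) = -84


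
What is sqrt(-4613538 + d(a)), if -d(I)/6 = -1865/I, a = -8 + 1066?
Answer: I*sqrt(2440556007)/23 ≈ 2147.9*I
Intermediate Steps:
a = 1058
d(I) = 11190/I (d(I) = -(-11190)/I = 11190/I)
sqrt(-4613538 + d(a)) = sqrt(-4613538 + 11190/1058) = sqrt(-4613538 + 11190*(1/1058)) = sqrt(-4613538 + 5595/529) = sqrt(-2440556007/529) = I*sqrt(2440556007)/23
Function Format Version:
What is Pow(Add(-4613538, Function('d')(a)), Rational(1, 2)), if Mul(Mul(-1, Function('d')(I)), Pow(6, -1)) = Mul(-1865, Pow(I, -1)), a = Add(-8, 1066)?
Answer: Mul(Rational(1, 23), I, Pow(2440556007, Rational(1, 2))) ≈ Mul(2147.9, I)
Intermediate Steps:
a = 1058
Function('d')(I) = Mul(11190, Pow(I, -1)) (Function('d')(I) = Mul(-6, Mul(-1865, Pow(I, -1))) = Mul(11190, Pow(I, -1)))
Pow(Add(-4613538, Function('d')(a)), Rational(1, 2)) = Pow(Add(-4613538, Mul(11190, Pow(1058, -1))), Rational(1, 2)) = Pow(Add(-4613538, Mul(11190, Rational(1, 1058))), Rational(1, 2)) = Pow(Add(-4613538, Rational(5595, 529)), Rational(1, 2)) = Pow(Rational(-2440556007, 529), Rational(1, 2)) = Mul(Rational(1, 23), I, Pow(2440556007, Rational(1, 2)))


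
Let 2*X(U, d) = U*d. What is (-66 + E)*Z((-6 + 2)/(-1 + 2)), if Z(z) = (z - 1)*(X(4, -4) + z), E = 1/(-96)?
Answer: -31685/8 ≈ -3960.6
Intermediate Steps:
X(U, d) = U*d/2 (X(U, d) = (U*d)/2 = U*d/2)
E = -1/96 ≈ -0.010417
Z(z) = (-1 + z)*(-8 + z) (Z(z) = (z - 1)*((1/2)*4*(-4) + z) = (-1 + z)*(-8 + z))
(-66 + E)*Z((-6 + 2)/(-1 + 2)) = (-66 - 1/96)*(8 + ((-6 + 2)/(-1 + 2))**2 - 9*(-6 + 2)/(-1 + 2)) = -6337*(8 + (-4/1)**2 - (-36)/1)/96 = -6337*(8 + (-4*1)**2 - (-36))/96 = -6337*(8 + (-4)**2 - 9*(-4))/96 = -6337*(8 + 16 + 36)/96 = -6337/96*60 = -31685/8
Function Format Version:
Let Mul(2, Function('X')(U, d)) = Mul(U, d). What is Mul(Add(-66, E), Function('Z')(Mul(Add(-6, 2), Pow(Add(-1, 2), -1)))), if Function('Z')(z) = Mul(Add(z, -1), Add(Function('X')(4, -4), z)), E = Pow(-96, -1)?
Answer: Rational(-31685, 8) ≈ -3960.6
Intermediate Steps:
Function('X')(U, d) = Mul(Rational(1, 2), U, d) (Function('X')(U, d) = Mul(Rational(1, 2), Mul(U, d)) = Mul(Rational(1, 2), U, d))
E = Rational(-1, 96) ≈ -0.010417
Function('Z')(z) = Mul(Add(-1, z), Add(-8, z)) (Function('Z')(z) = Mul(Add(z, -1), Add(Mul(Rational(1, 2), 4, -4), z)) = Mul(Add(-1, z), Add(-8, z)))
Mul(Add(-66, E), Function('Z')(Mul(Add(-6, 2), Pow(Add(-1, 2), -1)))) = Mul(Add(-66, Rational(-1, 96)), Add(8, Pow(Mul(Add(-6, 2), Pow(Add(-1, 2), -1)), 2), Mul(-9, Mul(Add(-6, 2), Pow(Add(-1, 2), -1))))) = Mul(Rational(-6337, 96), Add(8, Pow(Mul(-4, Pow(1, -1)), 2), Mul(-9, Mul(-4, Pow(1, -1))))) = Mul(Rational(-6337, 96), Add(8, Pow(Mul(-4, 1), 2), Mul(-9, Mul(-4, 1)))) = Mul(Rational(-6337, 96), Add(8, Pow(-4, 2), Mul(-9, -4))) = Mul(Rational(-6337, 96), Add(8, 16, 36)) = Mul(Rational(-6337, 96), 60) = Rational(-31685, 8)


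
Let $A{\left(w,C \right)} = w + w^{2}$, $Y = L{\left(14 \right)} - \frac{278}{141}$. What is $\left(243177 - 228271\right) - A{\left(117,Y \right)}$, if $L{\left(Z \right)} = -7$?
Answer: $1100$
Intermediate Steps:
$Y = - \frac{1265}{141}$ ($Y = -7 - \frac{278}{141} = - \frac{1265}{141} \approx -8.9716$)
$\left(243177 - 228271\right) - A{\left(117,Y \right)} = \left(243177 - 228271\right) - 117 \left(1 + 117\right) = \left(243177 - 228271\right) - 117 \cdot 118 = 14906 - 13806 = 1100$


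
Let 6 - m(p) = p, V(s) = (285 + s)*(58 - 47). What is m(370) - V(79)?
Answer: -4368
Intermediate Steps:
V(s) = 3135 + 11*s (V(s) = (285 + s)*11 = 3135 + 11*s)
m(p) = 6 - p
m(370) - V(79) = (6 - 1*370) - (3135 + 11*79) = (6 - 370) - (3135 + 869) = -364 - 1*4004 = -364 - 4004 = -4368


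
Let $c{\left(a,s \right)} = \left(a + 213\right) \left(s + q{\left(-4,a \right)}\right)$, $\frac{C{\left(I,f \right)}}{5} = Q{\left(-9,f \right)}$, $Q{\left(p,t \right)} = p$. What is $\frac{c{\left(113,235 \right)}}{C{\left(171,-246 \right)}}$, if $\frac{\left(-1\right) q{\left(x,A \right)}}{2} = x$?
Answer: $- \frac{8802}{5} \approx -1760.4$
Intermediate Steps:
$C{\left(I,f \right)} = -45$ ($C{\left(I,f \right)} = 5 \left(-9\right) = -45$)
$q{\left(x,A \right)} = - 2 x$
$c{\left(a,s \right)} = \left(8 + s\right) \left(213 + a\right)$ ($c{\left(a,s \right)} = \left(a + 213\right) \left(s - -8\right) = \left(213 + a\right) \left(s + 8\right) = \left(213 + a\right) \left(8 + s\right) = \left(8 + s\right) \left(213 + a\right)$)
$\frac{c{\left(113,235 \right)}}{C{\left(171,-246 \right)}} = \frac{1704 + 8 \cdot 113 + 213 \cdot 235 + 113 \cdot 235}{-45} = \left(1704 + 904 + 50055 + 26555\right) \left(- \frac{1}{45}\right) = 79218 \left(- \frac{1}{45}\right) = - \frac{8802}{5}$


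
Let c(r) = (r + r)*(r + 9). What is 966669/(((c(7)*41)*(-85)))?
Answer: -966669/780640 ≈ -1.2383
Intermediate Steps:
c(r) = 2*r*(9 + r) (c(r) = (2*r)*(9 + r) = 2*r*(9 + r))
966669/(((c(7)*41)*(-85))) = 966669/((((2*7*(9 + 7))*41)*(-85))) = 966669/((((2*7*16)*41)*(-85))) = 966669/(((224*41)*(-85))) = 966669/((9184*(-85))) = 966669/(-780640) = 966669*(-1/780640) = -966669/780640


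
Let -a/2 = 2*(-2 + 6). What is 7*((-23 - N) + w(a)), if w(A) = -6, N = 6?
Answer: -245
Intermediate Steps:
a = -16 (a = -4*(-2 + 6) = -4*4 = -2*8 = -16)
7*((-23 - N) + w(a)) = 7*((-23 - 1*6) - 6) = 7*((-23 - 6) - 6) = 7*(-29 - 6) = 7*(-35) = -245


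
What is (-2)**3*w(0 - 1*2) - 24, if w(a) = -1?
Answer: -16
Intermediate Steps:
(-2)**3*w(0 - 1*2) - 24 = (-2)**3*(-1) - 24 = -8*(-1) - 24 = 8 - 24 = -16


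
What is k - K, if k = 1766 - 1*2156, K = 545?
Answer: -935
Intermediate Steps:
k = -390 (k = 1766 - 2156 = -390)
k - K = -390 - 1*545 = -390 - 545 = -935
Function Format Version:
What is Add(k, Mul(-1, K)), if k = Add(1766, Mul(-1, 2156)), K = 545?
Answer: -935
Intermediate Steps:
k = -390 (k = Add(1766, -2156) = -390)
Add(k, Mul(-1, K)) = Add(-390, Mul(-1, 545)) = Add(-390, -545) = -935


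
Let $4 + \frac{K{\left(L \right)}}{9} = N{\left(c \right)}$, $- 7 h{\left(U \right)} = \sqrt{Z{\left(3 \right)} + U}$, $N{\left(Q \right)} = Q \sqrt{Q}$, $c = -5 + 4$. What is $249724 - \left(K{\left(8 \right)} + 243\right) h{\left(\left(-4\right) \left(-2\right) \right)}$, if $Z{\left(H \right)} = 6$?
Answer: $249724 + \frac{9 \sqrt{14} \left(23 - i\right)}{7} \approx 2.4983 \cdot 10^{5} - 4.8107 i$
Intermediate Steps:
$c = -1$
$N{\left(Q \right)} = Q^{\frac{3}{2}}$
$h{\left(U \right)} = - \frac{\sqrt{6 + U}}{7}$
$K{\left(L \right)} = -36 - 9 i$ ($K{\left(L \right)} = -36 + 9 \left(-1\right)^{\frac{3}{2}} = -36 + 9 \left(- i\right) = -36 - 9 i$)
$249724 - \left(K{\left(8 \right)} + 243\right) h{\left(\left(-4\right) \left(-2\right) \right)} = 249724 - \left(\left(-36 - 9 i\right) + 243\right) \left(- \frac{\sqrt{6 - -8}}{7}\right) = 249724 - \left(207 - 9 i\right) \left(- \frac{\sqrt{6 + 8}}{7}\right) = 249724 - \left(207 - 9 i\right) \left(- \frac{\sqrt{14}}{7}\right) = 249724 - - \frac{\sqrt{14} \left(207 - 9 i\right)}{7} = 249724 + \frac{\sqrt{14} \left(207 - 9 i\right)}{7}$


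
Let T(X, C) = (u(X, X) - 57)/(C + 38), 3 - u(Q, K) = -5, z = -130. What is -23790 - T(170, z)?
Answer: -2188729/92 ≈ -23791.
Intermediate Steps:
u(Q, K) = 8 (u(Q, K) = 3 - 1*(-5) = 3 + 5 = 8)
T(X, C) = -49/(38 + C) (T(X, C) = (8 - 57)/(C + 38) = -49/(38 + C))
-23790 - T(170, z) = -23790 - (-49)/(38 - 130) = -23790 - (-49)/(-92) = -23790 - (-49)*(-1)/92 = -23790 - 1*49/92 = -23790 - 49/92 = -2188729/92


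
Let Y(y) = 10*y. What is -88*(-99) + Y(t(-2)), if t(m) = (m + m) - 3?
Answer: 8642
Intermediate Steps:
t(m) = -3 + 2*m (t(m) = 2*m - 3 = -3 + 2*m)
-88*(-99) + Y(t(-2)) = -88*(-99) + 10*(-3 + 2*(-2)) = 8712 + 10*(-3 - 4) = 8712 + 10*(-7) = 8712 - 70 = 8642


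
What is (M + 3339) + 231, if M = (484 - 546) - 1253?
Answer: 2255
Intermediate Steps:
M = -1315 (M = -62 - 1253 = -1315)
(M + 3339) + 231 = (-1315 + 3339) + 231 = 2024 + 231 = 2255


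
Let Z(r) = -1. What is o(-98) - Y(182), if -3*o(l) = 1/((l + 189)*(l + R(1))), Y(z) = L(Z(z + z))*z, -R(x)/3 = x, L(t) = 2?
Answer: -10036571/27573 ≈ -364.00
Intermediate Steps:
R(x) = -3*x
Y(z) = 2*z
o(l) = -1/(3*(-3 + l)*(189 + l)) (o(l) = -1/((l + 189)*(l - 3*1))/3 = -1/((189 + l)*(l - 3))/3 = -1/((-3 + l)*(189 + l))/3 = -1/(3*(-3 + l)*(189 + l)))
o(-98) - Y(182) = -1/(-1701 + 3*(-98)² + 558*(-98)) - 2*182 = -1/(-1701 + 3*9604 - 54684) - 1*364 = -1/(-1701 + 28812 - 54684) - 364 = -1/(-27573) - 364 = -1*(-1/27573) - 364 = 1/27573 - 364 = -10036571/27573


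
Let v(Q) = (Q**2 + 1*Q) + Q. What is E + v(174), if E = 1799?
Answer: 32423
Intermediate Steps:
v(Q) = Q**2 + 2*Q (v(Q) = (Q**2 + Q) + Q = (Q + Q**2) + Q = Q**2 + 2*Q)
E + v(174) = 1799 + 174*(2 + 174) = 1799 + 174*176 = 1799 + 30624 = 32423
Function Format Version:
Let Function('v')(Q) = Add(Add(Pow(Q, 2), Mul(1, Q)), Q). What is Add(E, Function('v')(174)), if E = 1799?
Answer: 32423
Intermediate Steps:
Function('v')(Q) = Add(Pow(Q, 2), Mul(2, Q)) (Function('v')(Q) = Add(Add(Pow(Q, 2), Q), Q) = Add(Add(Q, Pow(Q, 2)), Q) = Add(Pow(Q, 2), Mul(2, Q)))
Add(E, Function('v')(174)) = Add(1799, Mul(174, Add(2, 174))) = Add(1799, Mul(174, 176)) = Add(1799, 30624) = 32423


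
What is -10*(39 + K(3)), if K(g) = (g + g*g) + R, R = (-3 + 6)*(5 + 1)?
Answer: -690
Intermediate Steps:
R = 18 (R = 3*6 = 18)
K(g) = 18 + g + g**2 (K(g) = (g + g*g) + 18 = (g + g**2) + 18 = 18 + g + g**2)
-10*(39 + K(3)) = -10*(39 + (18 + 3 + 3**2)) = -10*(39 + (18 + 3 + 9)) = -10*(39 + 30) = -10*69 = -690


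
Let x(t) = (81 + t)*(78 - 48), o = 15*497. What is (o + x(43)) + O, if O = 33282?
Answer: 44457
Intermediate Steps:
o = 7455
x(t) = 2430 + 30*t (x(t) = (81 + t)*30 = 2430 + 30*t)
(o + x(43)) + O = (7455 + (2430 + 30*43)) + 33282 = (7455 + (2430 + 1290)) + 33282 = (7455 + 3720) + 33282 = 11175 + 33282 = 44457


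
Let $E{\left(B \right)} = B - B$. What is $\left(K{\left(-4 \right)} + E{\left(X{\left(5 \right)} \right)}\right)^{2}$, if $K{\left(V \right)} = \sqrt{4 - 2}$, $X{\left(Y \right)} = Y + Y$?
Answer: $2$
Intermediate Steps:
$X{\left(Y \right)} = 2 Y$
$E{\left(B \right)} = 0$
$K{\left(V \right)} = \sqrt{2}$
$\left(K{\left(-4 \right)} + E{\left(X{\left(5 \right)} \right)}\right)^{2} = \left(\sqrt{2} + 0\right)^{2} = \left(\sqrt{2}\right)^{2} = 2$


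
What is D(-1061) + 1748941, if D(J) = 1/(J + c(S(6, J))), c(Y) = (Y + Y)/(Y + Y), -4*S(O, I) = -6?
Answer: 1853877459/1060 ≈ 1.7489e+6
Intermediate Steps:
S(O, I) = 3/2 (S(O, I) = -1/4*(-6) = 3/2)
c(Y) = 1 (c(Y) = (2*Y)/((2*Y)) = (2*Y)*(1/(2*Y)) = 1)
D(J) = 1/(1 + J) (D(J) = 1/(J + 1) = 1/(1 + J))
D(-1061) + 1748941 = 1/(1 - 1061) + 1748941 = 1/(-1060) + 1748941 = -1/1060 + 1748941 = 1853877459/1060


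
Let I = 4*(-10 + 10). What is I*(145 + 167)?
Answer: 0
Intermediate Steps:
I = 0 (I = 4*0 = 0)
I*(145 + 167) = 0*(145 + 167) = 0*312 = 0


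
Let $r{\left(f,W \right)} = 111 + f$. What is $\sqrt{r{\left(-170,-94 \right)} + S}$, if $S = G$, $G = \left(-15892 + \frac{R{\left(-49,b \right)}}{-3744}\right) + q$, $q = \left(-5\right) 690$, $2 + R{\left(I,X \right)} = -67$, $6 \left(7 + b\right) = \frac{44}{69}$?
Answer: $\frac{5 i \sqrt{75542766}}{312} \approx 139.29 i$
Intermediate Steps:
$b = - \frac{1427}{207}$ ($b = -7 + \frac{44 \cdot \frac{1}{69}}{6} = -7 + \frac{1}{6} \cdot \frac{44}{69} = -7 + \frac{22}{207} = - \frac{1427}{207} \approx -6.8937$)
$R{\left(I,X \right)} = -69$ ($R{\left(I,X \right)} = -2 - 67 = -69$)
$q = -3450$
$G = - \frac{24138793}{1248}$ ($G = \left(-15892 - \frac{69}{-3744}\right) - 3450 = \left(-15892 - - \frac{23}{1248}\right) - 3450 = \left(-15892 + \frac{23}{1248}\right) - 3450 = - \frac{19833193}{1248} - 3450 = - \frac{24138793}{1248} \approx -19342.0$)
$S = - \frac{24138793}{1248} \approx -19342.0$
$\sqrt{r{\left(-170,-94 \right)} + S} = \sqrt{\left(111 - 170\right) - \frac{24138793}{1248}} = \sqrt{-59 - \frac{24138793}{1248}} = \sqrt{- \frac{24212425}{1248}} = \frac{5 i \sqrt{75542766}}{312}$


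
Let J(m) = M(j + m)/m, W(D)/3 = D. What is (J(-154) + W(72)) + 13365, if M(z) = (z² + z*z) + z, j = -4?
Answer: 145836/11 ≈ 13258.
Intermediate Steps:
M(z) = z + 2*z² (M(z) = (z² + z²) + z = 2*z² + z = z + 2*z²)
W(D) = 3*D
J(m) = (-7 + 2*m)*(-4 + m)/m (J(m) = ((-4 + m)*(1 + 2*(-4 + m)))/m = ((-4 + m)*(1 + (-8 + 2*m)))/m = ((-4 + m)*(-7 + 2*m))/m = ((-7 + 2*m)*(-4 + m))/m = (-7 + 2*m)*(-4 + m)/m)
(J(-154) + W(72)) + 13365 = ((-15 + 2*(-154) + 28/(-154)) + 3*72) + 13365 = ((-15 - 308 + 28*(-1/154)) + 216) + 13365 = ((-15 - 308 - 2/11) + 216) + 13365 = (-3555/11 + 216) + 13365 = -1179/11 + 13365 = 145836/11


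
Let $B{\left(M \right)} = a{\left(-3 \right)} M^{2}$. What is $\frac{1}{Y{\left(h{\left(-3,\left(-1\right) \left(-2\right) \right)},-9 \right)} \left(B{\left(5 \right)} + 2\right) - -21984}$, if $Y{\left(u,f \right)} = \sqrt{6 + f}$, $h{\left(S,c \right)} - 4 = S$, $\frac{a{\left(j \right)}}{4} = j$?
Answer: $\frac{1832}{40296889} + \frac{149 i \sqrt{3}}{241781334} \approx 4.5463 \cdot 10^{-5} + 1.0674 \cdot 10^{-6} i$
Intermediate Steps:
$a{\left(j \right)} = 4 j$
$h{\left(S,c \right)} = 4 + S$
$B{\left(M \right)} = - 12 M^{2}$ ($B{\left(M \right)} = 4 \left(-3\right) M^{2} = - 12 M^{2}$)
$\frac{1}{Y{\left(h{\left(-3,\left(-1\right) \left(-2\right) \right)},-9 \right)} \left(B{\left(5 \right)} + 2\right) - -21984} = \frac{1}{\sqrt{6 - 9} \left(- 12 \cdot 5^{2} + 2\right) - -21984} = \frac{1}{\sqrt{-3} \left(\left(-12\right) 25 + 2\right) + 21984} = \frac{1}{i \sqrt{3} \left(-300 + 2\right) + 21984} = \frac{1}{i \sqrt{3} \left(-298\right) + 21984} = \frac{1}{- 298 i \sqrt{3} + 21984} = \frac{1}{21984 - 298 i \sqrt{3}}$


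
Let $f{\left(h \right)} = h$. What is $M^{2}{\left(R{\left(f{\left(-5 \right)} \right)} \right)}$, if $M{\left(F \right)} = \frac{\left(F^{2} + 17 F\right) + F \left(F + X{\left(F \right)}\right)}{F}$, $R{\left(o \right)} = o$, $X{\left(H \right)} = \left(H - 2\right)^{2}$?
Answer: $3136$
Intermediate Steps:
$X{\left(H \right)} = \left(-2 + H\right)^{2}$
$M{\left(F \right)} = \frac{F^{2} + 17 F + F \left(F + \left(-2 + F\right)^{2}\right)}{F}$ ($M{\left(F \right)} = \frac{\left(F^{2} + 17 F\right) + F \left(F + \left(-2 + F\right)^{2}\right)}{F} = \frac{F^{2} + 17 F + F \left(F + \left(-2 + F\right)^{2}\right)}{F}$)
$M^{2}{\left(R{\left(f{\left(-5 \right)} \right)} \right)} = \left(21 + \left(-5\right)^{2} - -10\right)^{2} = \left(21 + 25 + 10\right)^{2} = 56^{2} = 3136$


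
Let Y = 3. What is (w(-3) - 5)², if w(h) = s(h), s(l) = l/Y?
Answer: 36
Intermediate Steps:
s(l) = l/3
w(h) = h/3
(w(-3) - 5)² = ((⅓)*(-3) - 5)² = (-1 - 5)² = (-6)² = 36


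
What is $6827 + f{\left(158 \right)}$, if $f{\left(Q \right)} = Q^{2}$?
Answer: $31791$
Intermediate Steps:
$6827 + f{\left(158 \right)} = 6827 + 158^{2} = 6827 + 24964 = 31791$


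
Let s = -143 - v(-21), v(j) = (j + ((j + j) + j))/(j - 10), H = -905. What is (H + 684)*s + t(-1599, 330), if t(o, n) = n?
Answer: 1008487/31 ≈ 32532.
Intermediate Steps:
v(j) = 4*j/(-10 + j) (v(j) = (j + (2*j + j))/(-10 + j) = (j + 3*j)/(-10 + j) = (4*j)/(-10 + j) = 4*j/(-10 + j))
s = -4517/31 (s = -143 - 4*(-21)/(-10 - 21) = -143 - 4*(-21)/(-31) = -143 - 4*(-21)*(-1)/31 = -143 - 1*84/31 = -143 - 84/31 = -4517/31 ≈ -145.71)
(H + 684)*s + t(-1599, 330) = (-905 + 684)*(-4517/31) + 330 = -221*(-4517/31) + 330 = 998257/31 + 330 = 1008487/31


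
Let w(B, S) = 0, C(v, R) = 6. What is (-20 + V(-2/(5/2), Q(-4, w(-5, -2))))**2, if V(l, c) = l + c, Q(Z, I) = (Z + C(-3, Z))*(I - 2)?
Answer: 15376/25 ≈ 615.04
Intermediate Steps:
Q(Z, I) = (-2 + I)*(6 + Z) (Q(Z, I) = (Z + 6)*(I - 2) = (6 + Z)*(-2 + I) = (-2 + I)*(6 + Z))
V(l, c) = c + l
(-20 + V(-2/(5/2), Q(-4, w(-5, -2))))**2 = (-20 + ((-12 - 2*(-4) + 6*0 + 0*(-4)) - 2/(5/2)))**2 = (-20 + ((-12 + 8 + 0 + 0) - 2/(5*(1/2))))**2 = (-20 + (-4 - 2/5/2))**2 = (-20 + (-4 - 2*2/5))**2 = (-20 + (-4 - 4/5))**2 = (-20 - 24/5)**2 = (-124/5)**2 = 15376/25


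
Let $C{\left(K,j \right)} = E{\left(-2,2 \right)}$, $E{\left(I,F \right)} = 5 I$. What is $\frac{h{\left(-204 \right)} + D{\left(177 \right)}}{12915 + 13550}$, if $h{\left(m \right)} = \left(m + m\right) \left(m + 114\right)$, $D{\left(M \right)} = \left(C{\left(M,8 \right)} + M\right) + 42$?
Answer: $\frac{36929}{26465} \approx 1.3954$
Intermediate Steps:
$C{\left(K,j \right)} = -10$ ($C{\left(K,j \right)} = 5 \left(-2\right) = -10$)
$D{\left(M \right)} = 32 + M$ ($D{\left(M \right)} = \left(-10 + M\right) + 42 = 32 + M$)
$h{\left(m \right)} = 2 m \left(114 + m\right)$
$\frac{h{\left(-204 \right)} + D{\left(177 \right)}}{12915 + 13550} = \frac{2 \left(-204\right) \left(114 - 204\right) + \left(32 + 177\right)}{12915 + 13550} = \frac{2 \left(-204\right) \left(-90\right) + 209}{26465} = \left(36720 + 209\right) \frac{1}{26465} = 36929 \cdot \frac{1}{26465} = \frac{36929}{26465}$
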